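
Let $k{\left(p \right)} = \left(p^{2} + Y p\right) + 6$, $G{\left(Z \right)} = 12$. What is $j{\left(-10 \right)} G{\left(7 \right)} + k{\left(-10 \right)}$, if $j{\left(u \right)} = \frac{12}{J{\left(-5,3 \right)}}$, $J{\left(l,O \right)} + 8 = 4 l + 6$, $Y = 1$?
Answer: $\frac{984}{11} \approx 89.455$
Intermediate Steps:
$J{\left(l,O \right)} = -2 + 4 l$ ($J{\left(l,O \right)} = -8 + \left(4 l + 6\right) = -8 + \left(6 + 4 l\right) = -2 + 4 l$)
$k{\left(p \right)} = 6 + p + p^{2}$ ($k{\left(p \right)} = \left(p^{2} + 1 p\right) + 6 = \left(p^{2} + p\right) + 6 = \left(p + p^{2}\right) + 6 = 6 + p + p^{2}$)
$j{\left(u \right)} = - \frac{6}{11}$ ($j{\left(u \right)} = \frac{12}{-2 + 4 \left(-5\right)} = \frac{12}{-2 - 20} = \frac{12}{-22} = 12 \left(- \frac{1}{22}\right) = - \frac{6}{11}$)
$j{\left(-10 \right)} G{\left(7 \right)} + k{\left(-10 \right)} = \left(- \frac{6}{11}\right) 12 + \left(6 - 10 + \left(-10\right)^{2}\right) = - \frac{72}{11} + \left(6 - 10 + 100\right) = - \frac{72}{11} + 96 = \frac{984}{11}$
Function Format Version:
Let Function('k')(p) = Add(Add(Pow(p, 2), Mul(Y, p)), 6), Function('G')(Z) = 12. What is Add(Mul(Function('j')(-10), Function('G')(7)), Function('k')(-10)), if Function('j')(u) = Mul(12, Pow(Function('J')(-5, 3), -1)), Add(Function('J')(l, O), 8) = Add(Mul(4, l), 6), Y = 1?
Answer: Rational(984, 11) ≈ 89.455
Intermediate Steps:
Function('J')(l, O) = Add(-2, Mul(4, l)) (Function('J')(l, O) = Add(-8, Add(Mul(4, l), 6)) = Add(-8, Add(6, Mul(4, l))) = Add(-2, Mul(4, l)))
Function('k')(p) = Add(6, p, Pow(p, 2)) (Function('k')(p) = Add(Add(Pow(p, 2), Mul(1, p)), 6) = Add(Add(Pow(p, 2), p), 6) = Add(Add(p, Pow(p, 2)), 6) = Add(6, p, Pow(p, 2)))
Function('j')(u) = Rational(-6, 11) (Function('j')(u) = Mul(12, Pow(Add(-2, Mul(4, -5)), -1)) = Mul(12, Pow(Add(-2, -20), -1)) = Mul(12, Pow(-22, -1)) = Mul(12, Rational(-1, 22)) = Rational(-6, 11))
Add(Mul(Function('j')(-10), Function('G')(7)), Function('k')(-10)) = Add(Mul(Rational(-6, 11), 12), Add(6, -10, Pow(-10, 2))) = Add(Rational(-72, 11), Add(6, -10, 100)) = Add(Rational(-72, 11), 96) = Rational(984, 11)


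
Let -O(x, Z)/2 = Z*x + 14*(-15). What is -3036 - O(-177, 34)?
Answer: -15492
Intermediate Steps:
O(x, Z) = 420 - 2*Z*x (O(x, Z) = -2*(Z*x + 14*(-15)) = -2*(Z*x - 210) = -2*(-210 + Z*x) = 420 - 2*Z*x)
-3036 - O(-177, 34) = -3036 - (420 - 2*34*(-177)) = -3036 - (420 + 12036) = -3036 - 1*12456 = -3036 - 12456 = -15492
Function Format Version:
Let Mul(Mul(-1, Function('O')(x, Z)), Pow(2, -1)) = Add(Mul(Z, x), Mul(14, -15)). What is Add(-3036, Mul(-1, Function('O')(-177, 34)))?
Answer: -15492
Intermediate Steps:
Function('O')(x, Z) = Add(420, Mul(-2, Z, x)) (Function('O')(x, Z) = Mul(-2, Add(Mul(Z, x), Mul(14, -15))) = Mul(-2, Add(Mul(Z, x), -210)) = Mul(-2, Add(-210, Mul(Z, x))) = Add(420, Mul(-2, Z, x)))
Add(-3036, Mul(-1, Function('O')(-177, 34))) = Add(-3036, Mul(-1, Add(420, Mul(-2, 34, -177)))) = Add(-3036, Mul(-1, Add(420, 12036))) = Add(-3036, Mul(-1, 12456)) = Add(-3036, -12456) = -15492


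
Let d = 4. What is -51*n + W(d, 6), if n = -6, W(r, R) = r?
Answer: 310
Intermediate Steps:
-51*n + W(d, 6) = -51*(-6) + 4 = 306 + 4 = 310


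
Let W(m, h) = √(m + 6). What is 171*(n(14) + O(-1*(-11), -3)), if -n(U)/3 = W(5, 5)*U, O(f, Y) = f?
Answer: 1881 - 7182*√11 ≈ -21939.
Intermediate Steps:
W(m, h) = √(6 + m)
n(U) = -3*U*√11 (n(U) = -3*√(6 + 5)*U = -3*√11*U = -3*U*√11)
171*(n(14) + O(-1*(-11), -3)) = 171*(-3*14*√11 - 1*(-11)) = 171*(-42*√11 + 11) = 171*(11 - 42*√11) = 1881 - 7182*√11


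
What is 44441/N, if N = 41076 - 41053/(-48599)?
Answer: 113673061/105068083 ≈ 1.0819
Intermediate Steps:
N = 1996293577/48599 (N = 41076 - 41053*(-1)/48599 = 41076 - 1*(-41053/48599) = 41076 + 41053/48599 = 1996293577/48599 ≈ 41077.)
44441/N = 44441/(1996293577/48599) = 44441*(48599/1996293577) = 113673061/105068083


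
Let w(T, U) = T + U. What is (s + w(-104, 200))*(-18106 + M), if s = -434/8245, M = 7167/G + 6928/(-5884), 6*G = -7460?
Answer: -39310104532189873/22619456675 ≈ -1.7379e+6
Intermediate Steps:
G = -3730/3 (G = (1/6)*(-7460) = -3730/3 ≈ -1243.3)
M = -38088331/5486830 (M = 7167/(-3730/3) + 6928/(-5884) = 7167*(-3/3730) + 6928*(-1/5884) = -21501/3730 - 1732/1471 = -38088331/5486830 ≈ -6.9418)
s = -434/8245 (s = -434*1/8245 = -434/8245 ≈ -0.052638)
(s + w(-104, 200))*(-18106 + M) = (-434/8245 + (-104 + 200))*(-18106 - 38088331/5486830) = (-434/8245 + 96)*(-99382632311/5486830) = (791086/8245)*(-99382632311/5486830) = -39310104532189873/22619456675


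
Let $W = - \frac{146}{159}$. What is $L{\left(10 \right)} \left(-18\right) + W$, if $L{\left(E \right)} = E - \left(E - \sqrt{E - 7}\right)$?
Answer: $- \frac{146}{159} - 18 \sqrt{3} \approx -32.095$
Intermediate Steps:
$W = - \frac{146}{159}$ ($W = \left(-146\right) \frac{1}{159} = - \frac{146}{159} \approx -0.91824$)
$L{\left(E \right)} = \sqrt{-7 + E}$ ($L{\left(E \right)} = E - \left(E - \sqrt{-7 + E}\right) = \sqrt{-7 + E}$)
$L{\left(10 \right)} \left(-18\right) + W = \sqrt{-7 + 10} \left(-18\right) - \frac{146}{159} = \sqrt{3} \left(-18\right) - \frac{146}{159} = - 18 \sqrt{3} - \frac{146}{159} = - \frac{146}{159} - 18 \sqrt{3}$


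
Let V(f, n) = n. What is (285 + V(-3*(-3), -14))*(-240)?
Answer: -65040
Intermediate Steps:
(285 + V(-3*(-3), -14))*(-240) = (285 - 14)*(-240) = 271*(-240) = -65040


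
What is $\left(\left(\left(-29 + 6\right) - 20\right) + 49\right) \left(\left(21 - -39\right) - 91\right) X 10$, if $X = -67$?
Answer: $124620$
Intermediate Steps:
$\left(\left(\left(-29 + 6\right) - 20\right) + 49\right) \left(\left(21 - -39\right) - 91\right) X 10 = \left(\left(\left(-29 + 6\right) - 20\right) + 49\right) \left(\left(21 - -39\right) - 91\right) \left(-67\right) 10 = \left(\left(-23 - 20\right) + 49\right) \left(\left(21 + 39\right) - 91\right) \left(-67\right) 10 = \left(-43 + 49\right) \left(60 - 91\right) \left(-67\right) 10 = 6 \left(-31\right) \left(-67\right) 10 = \left(-186\right) \left(-67\right) 10 = 12462 \cdot 10 = 124620$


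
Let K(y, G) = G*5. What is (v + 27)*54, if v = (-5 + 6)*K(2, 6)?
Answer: 3078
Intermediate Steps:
K(y, G) = 5*G
v = 30 (v = (-5 + 6)*(5*6) = 1*30 = 30)
(v + 27)*54 = (30 + 27)*54 = 57*54 = 3078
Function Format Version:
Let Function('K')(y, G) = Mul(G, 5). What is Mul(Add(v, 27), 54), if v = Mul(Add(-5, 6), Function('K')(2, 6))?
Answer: 3078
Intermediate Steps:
Function('K')(y, G) = Mul(5, G)
v = 30 (v = Mul(Add(-5, 6), Mul(5, 6)) = Mul(1, 30) = 30)
Mul(Add(v, 27), 54) = Mul(Add(30, 27), 54) = Mul(57, 54) = 3078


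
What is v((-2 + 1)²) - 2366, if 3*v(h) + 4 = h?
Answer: -2367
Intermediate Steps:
v(h) = -4/3 + h/3
v((-2 + 1)²) - 2366 = (-4/3 + (-2 + 1)²/3) - 2366 = (-4/3 + (⅓)*(-1)²) - 2366 = (-4/3 + (⅓)*1) - 2366 = (-4/3 + ⅓) - 2366 = -1 - 2366 = -2367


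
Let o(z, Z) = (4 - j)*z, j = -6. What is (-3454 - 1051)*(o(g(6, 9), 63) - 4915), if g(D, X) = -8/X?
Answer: 199639075/9 ≈ 2.2182e+7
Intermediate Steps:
o(z, Z) = 10*z (o(z, Z) = (4 - 1*(-6))*z = (4 + 6)*z = 10*z)
(-3454 - 1051)*(o(g(6, 9), 63) - 4915) = (-3454 - 1051)*(10*(-8/9) - 4915) = -4505*(10*(-8*1/9) - 4915) = -4505*(10*(-8/9) - 4915) = -4505*(-80/9 - 4915) = -4505*(-44315/9) = 199639075/9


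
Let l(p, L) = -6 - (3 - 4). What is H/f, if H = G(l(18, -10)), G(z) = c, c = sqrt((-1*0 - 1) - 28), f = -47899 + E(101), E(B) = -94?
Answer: -I*sqrt(29)/47993 ≈ -0.00011221*I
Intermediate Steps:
l(p, L) = -5 (l(p, L) = -6 - 1*(-1) = -6 + 1 = -5)
f = -47993 (f = -47899 - 94 = -47993)
c = I*sqrt(29) (c = sqrt((0 - 1) - 28) = sqrt(-1 - 28) = sqrt(-29) = I*sqrt(29) ≈ 5.3852*I)
G(z) = I*sqrt(29)
H = I*sqrt(29) ≈ 5.3852*I
H/f = (I*sqrt(29))/(-47993) = (I*sqrt(29))*(-1/47993) = -I*sqrt(29)/47993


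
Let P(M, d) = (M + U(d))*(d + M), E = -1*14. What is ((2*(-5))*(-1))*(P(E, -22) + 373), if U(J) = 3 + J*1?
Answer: 15610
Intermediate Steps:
U(J) = 3 + J
E = -14
P(M, d) = (M + d)*(3 + M + d) (P(M, d) = (M + (3 + d))*(d + M) = (3 + M + d)*(M + d) = (M + d)*(3 + M + d))
((2*(-5))*(-1))*(P(E, -22) + 373) = ((2*(-5))*(-1))*(((-14)² - 14*(-22) - 14*(3 - 22) - 22*(3 - 22)) + 373) = (-10*(-1))*((196 + 308 - 14*(-19) - 22*(-19)) + 373) = 10*((196 + 308 + 266 + 418) + 373) = 10*(1188 + 373) = 10*1561 = 15610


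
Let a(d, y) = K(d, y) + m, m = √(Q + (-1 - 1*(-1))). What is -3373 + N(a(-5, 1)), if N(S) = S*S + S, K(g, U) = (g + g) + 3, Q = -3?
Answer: -3334 - 13*I*√3 ≈ -3334.0 - 22.517*I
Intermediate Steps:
K(g, U) = 3 + 2*g (K(g, U) = 2*g + 3 = 3 + 2*g)
m = I*√3 (m = √(-3 + (-1 - 1*(-1))) = √(-3 + (-1 + 1)) = √(-3 + 0) = √(-3) = I*√3 ≈ 1.732*I)
a(d, y) = 3 + 2*d + I*√3 (a(d, y) = (3 + 2*d) + I*√3 = 3 + 2*d + I*√3)
N(S) = S + S² (N(S) = S² + S = S + S²)
-3373 + N(a(-5, 1)) = -3373 + (3 + 2*(-5) + I*√3)*(1 + (3 + 2*(-5) + I*√3)) = -3373 + (3 - 10 + I*√3)*(1 + (3 - 10 + I*√3)) = -3373 + (-7 + I*√3)*(1 + (-7 + I*√3)) = -3373 + (-7 + I*√3)*(-6 + I*√3)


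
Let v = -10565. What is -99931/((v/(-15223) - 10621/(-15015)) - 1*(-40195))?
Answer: -1757043303015/706755839941 ≈ -2.4861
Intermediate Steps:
-99931/((v/(-15223) - 10621/(-15015)) - 1*(-40195)) = -99931/((-10565/(-15223) - 10621/(-15015)) - 1*(-40195)) = -99931/((-10565*(-1/15223) - 10621*(-1/15015)) + 40195) = -99931/((10565/15223 + 817/1155) + 40195) = -99931/(24639766/17582565 + 40195) = -99931/706755839941/17582565 = -99931*17582565/706755839941 = -1757043303015/706755839941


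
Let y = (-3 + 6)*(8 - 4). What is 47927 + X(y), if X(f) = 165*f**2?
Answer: 71687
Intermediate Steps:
y = 12 (y = 3*4 = 12)
47927 + X(y) = 47927 + 165*12**2 = 47927 + 165*144 = 47927 + 23760 = 71687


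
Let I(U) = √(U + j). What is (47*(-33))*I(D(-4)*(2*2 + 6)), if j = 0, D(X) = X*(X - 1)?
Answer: -15510*√2 ≈ -21934.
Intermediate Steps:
D(X) = X*(-1 + X)
I(U) = √U (I(U) = √(U + 0) = √U)
(47*(-33))*I(D(-4)*(2*2 + 6)) = (47*(-33))*√((-4*(-1 - 4))*(2*2 + 6)) = -1551*√(4 + 6)*(2*√5) = -1551*10*√2 = -15510*√2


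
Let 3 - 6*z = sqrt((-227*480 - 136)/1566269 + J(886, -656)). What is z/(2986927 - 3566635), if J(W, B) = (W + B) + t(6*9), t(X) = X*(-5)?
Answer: -1/1159416 + I*sqrt(6143676056079)/1361968004178 ≈ -8.625e-7 + 1.8199e-6*I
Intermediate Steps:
t(X) = -5*X
J(W, B) = -270 + B + W (J(W, B) = (W + B) - 30*9 = (B + W) - 5*54 = (B + W) - 270 = -270 + B + W)
z = 1/2 - 2*I*sqrt(6143676056079)/4698807 (z = 1/2 - sqrt((-227*480 - 136)/1566269 + (-270 - 656 + 886))/6 = 1/2 - sqrt((-108960 - 136)*(1/1566269) - 40)/6 = 1/2 - sqrt(-109096*1/1566269 - 40)/6 = 1/2 - sqrt(-109096/1566269 - 40)/6 = 1/2 - 2*I*sqrt(6143676056079)/4698807 ≈ 0.5 - 1.055*I)
z/(2986927 - 3566635) = (1/2 - 2*I*sqrt(6143676056079)/4698807)/(2986927 - 3566635) = (1/2 - 2*I*sqrt(6143676056079)/4698807)/(-579708) = (1/2 - 2*I*sqrt(6143676056079)/4698807)*(-1/579708) = -1/1159416 + I*sqrt(6143676056079)/1361968004178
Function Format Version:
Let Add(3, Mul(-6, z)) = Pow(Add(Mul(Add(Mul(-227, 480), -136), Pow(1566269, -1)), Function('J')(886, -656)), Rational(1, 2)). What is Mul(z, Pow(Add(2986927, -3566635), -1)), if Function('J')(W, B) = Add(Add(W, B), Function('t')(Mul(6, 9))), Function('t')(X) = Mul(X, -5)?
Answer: Add(Rational(-1, 1159416), Mul(Rational(1, 1361968004178), I, Pow(6143676056079, Rational(1, 2)))) ≈ Add(-8.6250e-7, Mul(1.8199e-6, I))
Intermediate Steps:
Function('t')(X) = Mul(-5, X)
Function('J')(W, B) = Add(-270, B, W) (Function('J')(W, B) = Add(Add(W, B), Mul(-5, Mul(6, 9))) = Add(Add(B, W), Mul(-5, 54)) = Add(Add(B, W), -270) = Add(-270, B, W))
z = Add(Rational(1, 2), Mul(Rational(-2, 4698807), I, Pow(6143676056079, Rational(1, 2)))) (z = Add(Rational(1, 2), Mul(Rational(-1, 6), Pow(Add(Mul(Add(Mul(-227, 480), -136), Pow(1566269, -1)), Add(-270, -656, 886)), Rational(1, 2)))) = Add(Rational(1, 2), Mul(Rational(-1, 6), Pow(Add(Mul(Add(-108960, -136), Rational(1, 1566269)), -40), Rational(1, 2)))) = Add(Rational(1, 2), Mul(Rational(-1, 6), Pow(Add(Mul(-109096, Rational(1, 1566269)), -40), Rational(1, 2)))) = Add(Rational(1, 2), Mul(Rational(-1, 6), Pow(Add(Rational(-109096, 1566269), -40), Rational(1, 2)))) = Add(Rational(1, 2), Mul(Rational(-1, 6), Pow(Rational(-62759856, 1566269), Rational(1, 2)))) = Add(Rational(1, 2), Mul(Rational(-1, 6), Mul(Rational(4, 1566269), I, Pow(6143676056079, Rational(1, 2))))) = Add(Rational(1, 2), Mul(Rational(-2, 4698807), I, Pow(6143676056079, Rational(1, 2)))) ≈ Add(0.50000, Mul(-1.0550, I)))
Mul(z, Pow(Add(2986927, -3566635), -1)) = Mul(Add(Rational(1, 2), Mul(Rational(-2, 4698807), I, Pow(6143676056079, Rational(1, 2)))), Pow(Add(2986927, -3566635), -1)) = Mul(Add(Rational(1, 2), Mul(Rational(-2, 4698807), I, Pow(6143676056079, Rational(1, 2)))), Pow(-579708, -1)) = Mul(Add(Rational(1, 2), Mul(Rational(-2, 4698807), I, Pow(6143676056079, Rational(1, 2)))), Rational(-1, 579708)) = Add(Rational(-1, 1159416), Mul(Rational(1, 1361968004178), I, Pow(6143676056079, Rational(1, 2))))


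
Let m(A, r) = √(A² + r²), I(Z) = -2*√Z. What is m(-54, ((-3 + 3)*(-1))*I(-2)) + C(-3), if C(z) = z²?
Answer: 63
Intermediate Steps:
m(-54, ((-3 + 3)*(-1))*I(-2)) + C(-3) = √((-54)² + (((-3 + 3)*(-1))*(-2*I*√2))²) + (-3)² = √(2916 + ((0*(-1))*(-2*I*√2))²) + 9 = √(2916 + (0*(-2*I*√2))²) + 9 = √(2916 + 0²) + 9 = √(2916 + 0) + 9 = √2916 + 9 = 54 + 9 = 63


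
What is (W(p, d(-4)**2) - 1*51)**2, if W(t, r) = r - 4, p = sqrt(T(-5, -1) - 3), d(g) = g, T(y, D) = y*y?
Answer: 1521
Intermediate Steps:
T(y, D) = y**2
p = sqrt(22) (p = sqrt((-5)**2 - 3) = sqrt(25 - 3) = sqrt(22) ≈ 4.6904)
W(t, r) = -4 + r
(W(p, d(-4)**2) - 1*51)**2 = ((-4 + (-4)**2) - 1*51)**2 = ((-4 + 16) - 51)**2 = (12 - 51)**2 = (-39)**2 = 1521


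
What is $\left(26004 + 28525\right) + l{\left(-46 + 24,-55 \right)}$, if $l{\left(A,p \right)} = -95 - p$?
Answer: $54489$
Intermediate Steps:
$\left(26004 + 28525\right) + l{\left(-46 + 24,-55 \right)} = \left(26004 + 28525\right) - 40 = 54529 + \left(-95 + 55\right) = 54529 - 40 = 54489$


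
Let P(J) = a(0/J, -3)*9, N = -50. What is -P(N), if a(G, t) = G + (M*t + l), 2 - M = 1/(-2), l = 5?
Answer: 45/2 ≈ 22.500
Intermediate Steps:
M = 5/2 (M = 2 - 1/(-2) = 2 - 1*(-1/2) = 2 + 1/2 = 5/2 ≈ 2.5000)
a(G, t) = 5 + G + 5*t/2 (a(G, t) = G + (5*t/2 + 5) = G + (5 + 5*t/2) = 5 + G + 5*t/2)
P(J) = -45/2 (P(J) = (5 + 0/J + (5/2)*(-3))*9 = (5 + 0 - 15/2)*9 = -5/2*9 = -45/2)
-P(N) = -1*(-45/2) = 45/2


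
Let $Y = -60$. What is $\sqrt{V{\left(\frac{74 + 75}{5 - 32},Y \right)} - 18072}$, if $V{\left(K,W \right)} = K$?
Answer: $\frac{i \sqrt{1464279}}{9} \approx 134.45 i$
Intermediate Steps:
$\sqrt{V{\left(\frac{74 + 75}{5 - 32},Y \right)} - 18072} = \sqrt{\frac{74 + 75}{5 - 32} - 18072} = \sqrt{\frac{149}{-27} - 18072} = \sqrt{149 \left(- \frac{1}{27}\right) - 18072} = \sqrt{- \frac{149}{27} - 18072} = \sqrt{- \frac{488093}{27}} = \frac{i \sqrt{1464279}}{9}$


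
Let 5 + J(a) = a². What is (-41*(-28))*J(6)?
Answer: 35588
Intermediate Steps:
J(a) = -5 + a²
(-41*(-28))*J(6) = (-41*(-28))*(-5 + 6²) = 1148*(-5 + 36) = 1148*31 = 35588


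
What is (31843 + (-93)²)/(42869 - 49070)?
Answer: -764/117 ≈ -6.5299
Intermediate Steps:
(31843 + (-93)²)/(42869 - 49070) = (31843 + 8649)/(-6201) = 40492*(-1/6201) = -764/117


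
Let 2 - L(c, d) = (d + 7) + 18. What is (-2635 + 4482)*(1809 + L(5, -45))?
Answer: 3381857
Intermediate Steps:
L(c, d) = -23 - d (L(c, d) = 2 - ((d + 7) + 18) = 2 - ((7 + d) + 18) = 2 - (25 + d) = 2 + (-25 - d) = -23 - d)
(-2635 + 4482)*(1809 + L(5, -45)) = (-2635 + 4482)*(1809 + (-23 - 1*(-45))) = 1847*(1809 + (-23 + 45)) = 1847*(1809 + 22) = 1847*1831 = 3381857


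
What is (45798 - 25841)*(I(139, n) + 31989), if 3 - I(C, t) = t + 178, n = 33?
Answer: 634253417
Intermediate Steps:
I(C, t) = -175 - t (I(C, t) = 3 - (t + 178) = 3 - (178 + t) = 3 + (-178 - t) = -175 - t)
(45798 - 25841)*(I(139, n) + 31989) = (45798 - 25841)*((-175 - 1*33) + 31989) = 19957*((-175 - 33) + 31989) = 19957*(-208 + 31989) = 19957*31781 = 634253417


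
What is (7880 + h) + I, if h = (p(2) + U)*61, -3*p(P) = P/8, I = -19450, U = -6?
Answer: -143293/12 ≈ -11941.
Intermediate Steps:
p(P) = -P/24 (p(P) = -P/(3*8) = -P/24)
h = -4453/12 (h = (-1/24*2 - 6)*61 = (-1/12 - 6)*61 = -73/12*61 = -4453/12 ≈ -371.08)
(7880 + h) + I = (7880 - 4453/12) - 19450 = 90107/12 - 19450 = -143293/12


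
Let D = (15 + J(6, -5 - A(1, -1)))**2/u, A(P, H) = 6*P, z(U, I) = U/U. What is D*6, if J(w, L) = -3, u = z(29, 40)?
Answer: 864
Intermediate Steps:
z(U, I) = 1
u = 1
D = 144 (D = (15 - 3)**2/1 = 12**2*1 = 144*1 = 144)
D*6 = 144*6 = 864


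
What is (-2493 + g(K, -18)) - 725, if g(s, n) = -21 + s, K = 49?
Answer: -3190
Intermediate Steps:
(-2493 + g(K, -18)) - 725 = (-2493 + (-21 + 49)) - 725 = (-2493 + 28) - 725 = -2465 - 725 = -3190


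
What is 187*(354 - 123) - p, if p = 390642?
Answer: -347445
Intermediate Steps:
187*(354 - 123) - p = 187*(354 - 123) - 1*390642 = 187*231 - 390642 = 43197 - 390642 = -347445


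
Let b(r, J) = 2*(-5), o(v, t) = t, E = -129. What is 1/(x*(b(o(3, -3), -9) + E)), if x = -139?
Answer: 1/19321 ≈ 5.1757e-5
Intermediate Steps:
b(r, J) = -10
1/(x*(b(o(3, -3), -9) + E)) = 1/(-139*(-10 - 129)) = 1/(-139*(-139)) = 1/19321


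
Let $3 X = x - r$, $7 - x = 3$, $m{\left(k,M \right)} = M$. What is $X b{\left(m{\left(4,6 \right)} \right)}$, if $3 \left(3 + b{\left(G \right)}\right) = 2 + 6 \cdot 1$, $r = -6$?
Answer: $- \frac{10}{9} \approx -1.1111$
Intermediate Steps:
$x = 4$ ($x = 7 - 3 = 4$)
$b{\left(G \right)} = - \frac{1}{3}$ ($b{\left(G \right)} = -3 + \frac{2 + 6 \cdot 1}{3} = -3 + \frac{2 + 6}{3} = -3 + \frac{1}{3} \cdot 8 = -3 + \frac{8}{3} = - \frac{1}{3}$)
$X = \frac{10}{3}$ ($X = \frac{4 - -6}{3} = \frac{4 + 6}{3} = \frac{1}{3} \cdot 10 = \frac{10}{3} \approx 3.3333$)
$X b{\left(m{\left(4,6 \right)} \right)} = \frac{10}{3} \left(- \frac{1}{3}\right) = - \frac{10}{9}$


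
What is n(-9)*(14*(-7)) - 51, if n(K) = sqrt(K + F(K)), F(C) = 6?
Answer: -51 - 98*I*sqrt(3) ≈ -51.0 - 169.74*I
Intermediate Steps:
n(K) = sqrt(6 + K) (n(K) = sqrt(K + 6) = sqrt(6 + K))
n(-9)*(14*(-7)) - 51 = sqrt(6 - 9)*(14*(-7)) - 51 = sqrt(-3)*(-98) - 51 = (I*sqrt(3))*(-98) - 51 = -98*I*sqrt(3) - 51 = -51 - 98*I*sqrt(3)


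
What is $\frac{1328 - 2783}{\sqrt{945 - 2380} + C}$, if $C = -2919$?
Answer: $\frac{606735}{1217428} + \frac{1455 i \sqrt{1435}}{8521996} \approx 0.49837 + 0.0064677 i$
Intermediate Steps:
$\frac{1328 - 2783}{\sqrt{945 - 2380} + C} = \frac{1328 - 2783}{\sqrt{945 - 2380} - 2919} = - \frac{1455}{\sqrt{-1435} - 2919} = - \frac{1455}{i \sqrt{1435} - 2919} = - \frac{1455}{-2919 + i \sqrt{1435}}$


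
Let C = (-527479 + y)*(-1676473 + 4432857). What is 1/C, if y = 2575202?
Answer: 1/5644310913632 ≈ 1.7717e-13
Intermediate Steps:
C = 5644310913632 (C = (-527479 + 2575202)*(-1676473 + 4432857) = 2047723*2756384 = 5644310913632)
1/C = 1/5644310913632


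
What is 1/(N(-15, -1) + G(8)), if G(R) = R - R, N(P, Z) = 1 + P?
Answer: -1/14 ≈ -0.071429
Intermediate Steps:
G(R) = 0
1/(N(-15, -1) + G(8)) = 1/((1 - 15) + 0) = 1/(-14 + 0) = 1/(-14) = -1/14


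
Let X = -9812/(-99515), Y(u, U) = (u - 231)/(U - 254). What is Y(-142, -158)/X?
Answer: 37119095/4042544 ≈ 9.1821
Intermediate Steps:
Y(u, U) = (-231 + u)/(-254 + U)
X = 9812/99515 (X = -9812*(-1/99515) = 9812/99515 ≈ 0.098598)
Y(-142, -158)/X = ((-231 - 142)/(-254 - 158))/(9812/99515) = (-373/(-412))*(99515/9812) = -1/412*(-373)*(99515/9812) = (373/412)*(99515/9812) = 37119095/4042544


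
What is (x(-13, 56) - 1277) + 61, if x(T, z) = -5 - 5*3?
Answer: -1236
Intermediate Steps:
x(T, z) = -20 (x(T, z) = -5 - 15 = -20)
(x(-13, 56) - 1277) + 61 = (-20 - 1277) + 61 = -1297 + 61 = -1236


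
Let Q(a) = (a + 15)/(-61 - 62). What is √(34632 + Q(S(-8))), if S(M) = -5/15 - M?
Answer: 2*√130986185/123 ≈ 186.10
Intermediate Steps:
S(M) = -⅓ - M (S(M) = -5*1/15 - M = -⅓ - M)
Q(a) = -5/41 - a/123 (Q(a) = (15 + a)/(-123) = (15 + a)*(-1/123) = -5/41 - a/123)
√(34632 + Q(S(-8))) = √(34632 + (-5/41 - (-⅓ - 1*(-8))/123)) = √(34632 + (-5/41 - (-⅓ + 8)/123)) = √(34632 + (-5/41 - 1/123*23/3)) = √(34632 + (-5/41 - 23/369)) = √(34632 - 68/369) = √(12779140/369) = 2*√130986185/123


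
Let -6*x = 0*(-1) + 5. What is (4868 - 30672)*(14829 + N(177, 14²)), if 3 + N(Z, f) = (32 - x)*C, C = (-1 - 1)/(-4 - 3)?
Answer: -8039055572/21 ≈ -3.8281e+8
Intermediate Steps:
C = 2/7 (C = -2/(-7) = -2*(-⅐) = 2/7 ≈ 0.28571)
x = -⅚ (x = -(0*(-1) + 5)/6 = -(0 + 5)/6 = -⅙*5 = -⅚ ≈ -0.83333)
N(Z, f) = 134/21 (N(Z, f) = -3 + (32 - 1*(-⅚))*(2/7) = -3 + (32 + ⅚)*(2/7) = -3 + (197/6)*(2/7) = -3 + 197/21 = 134/21)
(4868 - 30672)*(14829 + N(177, 14²)) = (4868 - 30672)*(14829 + 134/21) = -25804*311543/21 = -8039055572/21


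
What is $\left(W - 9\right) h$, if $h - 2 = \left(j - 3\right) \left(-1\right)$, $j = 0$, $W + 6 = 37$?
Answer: $110$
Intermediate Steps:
$W = 31$ ($W = -6 + 37 = 31$)
$h = 5$ ($h = 2 + \left(0 - 3\right) \left(-1\right) = 2 - -3 = 2 + 3 = 5$)
$\left(W - 9\right) h = \left(31 - 9\right) 5 = 22 \cdot 5 = 110$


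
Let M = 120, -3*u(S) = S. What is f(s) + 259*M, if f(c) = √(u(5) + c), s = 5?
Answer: 31080 + √30/3 ≈ 31082.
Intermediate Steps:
u(S) = -S/3
f(c) = √(-5/3 + c) (f(c) = √(-⅓*5 + c) = √(-5/3 + c))
f(s) + 259*M = √(-15 + 9*5)/3 + 259*120 = √(-15 + 45)/3 + 31080 = √30/3 + 31080 = 31080 + √30/3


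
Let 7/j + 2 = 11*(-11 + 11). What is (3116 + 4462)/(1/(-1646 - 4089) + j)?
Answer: -86919660/40147 ≈ -2165.0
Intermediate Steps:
j = -7/2 (j = 7/(-2 + 11*(-11 + 11)) = 7/(-2 + 11*0) = 7/(-2 + 0) = 7/(-2) = 7*(-½) = -7/2 ≈ -3.5000)
(3116 + 4462)/(1/(-1646 - 4089) + j) = (3116 + 4462)/(1/(-1646 - 4089) - 7/2) = 7578/(1/(-5735) - 7/2) = 7578/(-1/5735 - 7/2) = 7578/(-40147/11470) = 7578*(-11470/40147) = -86919660/40147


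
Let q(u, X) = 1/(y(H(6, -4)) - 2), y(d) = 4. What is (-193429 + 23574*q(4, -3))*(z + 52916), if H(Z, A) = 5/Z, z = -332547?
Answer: 50792734102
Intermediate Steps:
q(u, X) = ½ (q(u, X) = 1/(4 - 2) = 1/2 = ½)
(-193429 + 23574*q(4, -3))*(z + 52916) = (-193429 + 23574*(½))*(-332547 + 52916) = (-193429 + 11787)*(-279631) = -181642*(-279631) = 50792734102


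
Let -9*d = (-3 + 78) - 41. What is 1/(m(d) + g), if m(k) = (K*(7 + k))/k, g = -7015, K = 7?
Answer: -34/238713 ≈ -0.00014243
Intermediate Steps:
d = -34/9 (d = -((-3 + 78) - 41)/9 = -(75 - 41)/9 = -1/9*34 = -34/9 ≈ -3.7778)
m(k) = (49 + 7*k)/k (m(k) = (7*(7 + k))/k = (49 + 7*k)/k)
1/(m(d) + g) = 1/((7 + 49/(-34/9)) - 7015) = 1/((7 + 49*(-9/34)) - 7015) = 1/((7 - 441/34) - 7015) = 1/(-203/34 - 7015) = 1/(-238713/34) = -34/238713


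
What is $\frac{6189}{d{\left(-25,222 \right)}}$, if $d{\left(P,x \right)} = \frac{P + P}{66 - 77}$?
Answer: $\frac{68079}{50} \approx 1361.6$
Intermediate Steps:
$d{\left(P,x \right)} = - \frac{2 P}{11}$ ($d{\left(P,x \right)} = \frac{2 P}{-11} = 2 P \left(- \frac{1}{11}\right) = - \frac{2 P}{11}$)
$\frac{6189}{d{\left(-25,222 \right)}} = \frac{6189}{\left(- \frac{2}{11}\right) \left(-25\right)} = \frac{6189}{\frac{50}{11}} = 6189 \cdot \frac{11}{50} = \frac{68079}{50}$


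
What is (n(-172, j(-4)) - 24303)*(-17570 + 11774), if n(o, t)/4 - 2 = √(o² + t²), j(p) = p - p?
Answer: 136826172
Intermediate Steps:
j(p) = 0
n(o, t) = 8 + 4*√(o² + t²)
(n(-172, j(-4)) - 24303)*(-17570 + 11774) = ((8 + 4*√((-172)² + 0²)) - 24303)*(-17570 + 11774) = ((8 + 4*√(29584 + 0)) - 24303)*(-5796) = ((8 + 4*√29584) - 24303)*(-5796) = ((8 + 4*172) - 24303)*(-5796) = ((8 + 688) - 24303)*(-5796) = (696 - 24303)*(-5796) = -23607*(-5796) = 136826172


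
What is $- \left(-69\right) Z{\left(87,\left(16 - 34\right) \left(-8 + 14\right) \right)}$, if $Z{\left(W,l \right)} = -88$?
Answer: $-6072$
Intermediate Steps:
$- \left(-69\right) Z{\left(87,\left(16 - 34\right) \left(-8 + 14\right) \right)} = - \left(-69\right) \left(-88\right) = \left(-1\right) 6072 = -6072$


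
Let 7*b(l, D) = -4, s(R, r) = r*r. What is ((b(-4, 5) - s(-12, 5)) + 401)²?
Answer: 6906384/49 ≈ 1.4095e+5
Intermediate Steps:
s(R, r) = r²
b(l, D) = -4/7 (b(l, D) = (⅐)*(-4) = -4/7)
((b(-4, 5) - s(-12, 5)) + 401)² = ((-4/7 - 1*5²) + 401)² = ((-4/7 - 1*25) + 401)² = ((-4/7 - 25) + 401)² = (-179/7 + 401)² = (2628/7)² = 6906384/49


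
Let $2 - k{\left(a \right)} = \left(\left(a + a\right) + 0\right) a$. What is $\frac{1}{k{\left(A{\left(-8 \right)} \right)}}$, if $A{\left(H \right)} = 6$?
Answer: $- \frac{1}{70} \approx -0.014286$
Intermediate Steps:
$k{\left(a \right)} = 2 - 2 a^{2}$ ($k{\left(a \right)} = 2 - \left(\left(a + a\right) + 0\right) a = 2 - \left(2 a + 0\right) a = 2 - 2 a a = 2 - 2 a^{2}$)
$\frac{1}{k{\left(A{\left(-8 \right)} \right)}} = \frac{1}{2 - 2 \cdot 6^{2}} = \frac{1}{2 - 72} = \frac{1}{-70} = - \frac{1}{70}$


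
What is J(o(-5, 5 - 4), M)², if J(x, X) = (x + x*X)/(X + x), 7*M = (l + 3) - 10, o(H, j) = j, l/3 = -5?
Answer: 1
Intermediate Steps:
l = -15 (l = 3*(-5) = -15)
M = -22/7 (M = ((-15 + 3) - 10)/7 = (-12 - 10)/7 = (⅐)*(-22) = -22/7 ≈ -3.1429)
J(x, X) = (x + X*x)/(X + x)
J(o(-5, 5 - 4), M)² = ((5 - 4)*(1 - 22/7)/(-22/7 + (5 - 4)))² = (1*(-15/7)/(-22/7 + 1))² = (1*(-15/7)/(-15/7))² = (1*(-7/15)*(-15/7))² = 1² = 1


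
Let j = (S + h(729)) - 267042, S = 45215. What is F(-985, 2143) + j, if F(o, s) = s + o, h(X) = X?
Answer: -219940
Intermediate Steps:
F(o, s) = o + s
j = -221098 (j = (45215 + 729) - 267042 = 45944 - 267042 = -221098)
F(-985, 2143) + j = (-985 + 2143) - 221098 = 1158 - 221098 = -219940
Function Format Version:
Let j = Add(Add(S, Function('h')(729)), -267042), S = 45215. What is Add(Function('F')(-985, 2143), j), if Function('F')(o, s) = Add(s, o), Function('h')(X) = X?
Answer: -219940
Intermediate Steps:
Function('F')(o, s) = Add(o, s)
j = -221098 (j = Add(Add(45215, 729), -267042) = Add(45944, -267042) = -221098)
Add(Function('F')(-985, 2143), j) = Add(Add(-985, 2143), -221098) = Add(1158, -221098) = -219940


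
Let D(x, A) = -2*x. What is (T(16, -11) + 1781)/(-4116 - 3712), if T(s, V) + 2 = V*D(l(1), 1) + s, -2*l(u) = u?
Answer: -446/1957 ≈ -0.22790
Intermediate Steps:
l(u) = -u/2
T(s, V) = -2 + V + s (T(s, V) = -2 + (V*(-(-1)) + s) = -2 + (V*(-2*(-½)) + s) = -2 + (V*1 + s) = -2 + (V + s) = -2 + V + s)
(T(16, -11) + 1781)/(-4116 - 3712) = ((-2 - 11 + 16) + 1781)/(-4116 - 3712) = (3 + 1781)/(-7828) = 1784*(-1/7828) = -446/1957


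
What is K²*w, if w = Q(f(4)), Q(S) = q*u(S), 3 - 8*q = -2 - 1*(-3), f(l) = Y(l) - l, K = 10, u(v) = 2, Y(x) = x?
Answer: 50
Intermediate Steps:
f(l) = 0 (f(l) = l - l = 0)
q = ¼ (q = 3/8 - (-2 - 1*(-3))/8 = 3/8 - (-2 + 3)/8 = 3/8 - ⅛*1 = 3/8 - ⅛ = ¼ ≈ 0.25000)
Q(S) = ½ (Q(S) = (¼)*2 = ½)
w = ½ ≈ 0.50000
K²*w = 10²*(½) = 100*(½) = 50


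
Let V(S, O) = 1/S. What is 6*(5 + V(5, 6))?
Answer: 156/5 ≈ 31.200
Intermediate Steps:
V(S, O) = 1/S
6*(5 + V(5, 6)) = 6*(5 + 1/5) = 6*(5 + ⅕) = 6*(26/5) = 156/5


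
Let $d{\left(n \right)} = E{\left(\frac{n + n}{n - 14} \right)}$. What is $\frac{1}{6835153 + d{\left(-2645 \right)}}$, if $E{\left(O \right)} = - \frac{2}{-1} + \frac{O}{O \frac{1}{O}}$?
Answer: $\frac{2659}{18174682435} \approx 1.463 \cdot 10^{-7}$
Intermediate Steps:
$E{\left(O \right)} = 2 + O$ ($E{\left(O \right)} = \left(-2\right) \left(-1\right) + \frac{O}{1} = 2 + O 1 = 2 + O$)
$d{\left(n \right)} = 2 + \frac{2 n}{-14 + n}$ ($d{\left(n \right)} = 2 + \frac{n + n}{n - 14} = 2 + \frac{2 n}{-14 + n}$)
$\frac{1}{6835153 + d{\left(-2645 \right)}} = \frac{1}{6835153 + \frac{4 \left(-7 - 2645\right)}{-14 - 2645}} = \frac{1}{6835153 + 4 \frac{1}{-2659} \left(-2652\right)} = \frac{1}{6835153 + 4 \left(- \frac{1}{2659}\right) \left(-2652\right)} = \frac{1}{6835153 + \frac{10608}{2659}} = \frac{1}{\frac{18174682435}{2659}} = \frac{2659}{18174682435}$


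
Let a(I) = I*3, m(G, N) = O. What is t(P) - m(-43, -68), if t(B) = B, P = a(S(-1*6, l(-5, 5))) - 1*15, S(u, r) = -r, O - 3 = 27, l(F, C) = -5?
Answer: -30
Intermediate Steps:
O = 30 (O = 3 + 27 = 30)
m(G, N) = 30
a(I) = 3*I
P = 0 (P = 3*(-1*(-5)) - 1*15 = 3*5 - 15 = 15 - 15 = 0)
t(P) - m(-43, -68) = 0 - 1*30 = 0 - 30 = -30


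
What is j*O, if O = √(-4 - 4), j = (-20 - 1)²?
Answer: 882*I*√2 ≈ 1247.3*I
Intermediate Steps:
j = 441 (j = (-21)² = 441)
O = 2*I*√2 (O = √(-8) = 2*I*√2 ≈ 2.8284*I)
j*O = 441*(2*I*√2) = 882*I*√2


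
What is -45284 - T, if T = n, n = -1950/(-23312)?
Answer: -527831279/11656 ≈ -45284.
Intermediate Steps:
n = 975/11656 (n = -1950*(-1/23312) = 975/11656 ≈ 0.083648)
T = 975/11656 ≈ 0.083648
-45284 - T = -45284 - 1*975/11656 = -45284 - 975/11656 = -527831279/11656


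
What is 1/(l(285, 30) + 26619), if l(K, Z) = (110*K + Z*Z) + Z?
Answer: 1/58899 ≈ 1.6978e-5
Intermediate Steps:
l(K, Z) = Z + Z**2 + 110*K (l(K, Z) = (110*K + Z**2) + Z = (Z**2 + 110*K) + Z = Z + Z**2 + 110*K)
1/(l(285, 30) + 26619) = 1/((30 + 30**2 + 110*285) + 26619) = 1/((30 + 900 + 31350) + 26619) = 1/(32280 + 26619) = 1/58899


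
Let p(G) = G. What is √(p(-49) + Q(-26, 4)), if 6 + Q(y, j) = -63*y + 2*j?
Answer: √1591 ≈ 39.887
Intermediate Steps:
Q(y, j) = -6 - 63*y + 2*j (Q(y, j) = -6 + (-63*y + 2*j) = -6 - 63*y + 2*j)
√(p(-49) + Q(-26, 4)) = √(-49 + (-6 - 63*(-26) + 2*4)) = √(-49 + (-6 + 1638 + 8)) = √(-49 + 1640) = √1591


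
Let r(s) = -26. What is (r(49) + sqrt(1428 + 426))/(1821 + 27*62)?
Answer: -26/3495 + sqrt(206)/1165 ≈ 0.0048807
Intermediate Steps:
(r(49) + sqrt(1428 + 426))/(1821 + 27*62) = (-26 + sqrt(1428 + 426))/(1821 + 27*62) = (-26 + sqrt(1854))/(1821 + 1674) = (-26 + 3*sqrt(206))/3495 = (-26 + 3*sqrt(206))*(1/3495) = -26/3495 + sqrt(206)/1165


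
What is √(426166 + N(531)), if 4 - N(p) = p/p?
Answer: √426169 ≈ 652.82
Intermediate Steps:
N(p) = 3 (N(p) = 4 - p/p = 4 - 1*1 = 4 - 1 = 3)
√(426166 + N(531)) = √(426166 + 3) = √426169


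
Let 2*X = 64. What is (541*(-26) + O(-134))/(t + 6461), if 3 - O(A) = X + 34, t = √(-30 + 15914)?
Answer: -91287469/41728637 + 536902*√11/41728637 ≈ -2.1450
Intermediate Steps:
X = 32 (X = (½)*64 = 32)
t = 38*√11 (t = √15884 = 38*√11 ≈ 126.03)
O(A) = -63 (O(A) = 3 - (32 + 34) = 3 - 1*66 = 3 - 66 = -63)
(541*(-26) + O(-134))/(t + 6461) = (541*(-26) - 63)/(38*√11 + 6461) = (-14066 - 63)/(6461 + 38*√11) = -14129/(6461 + 38*√11)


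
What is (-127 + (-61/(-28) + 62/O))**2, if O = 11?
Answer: 1347550681/94864 ≈ 14205.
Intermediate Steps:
(-127 + (-61/(-28) + 62/O))**2 = (-127 + (-61/(-28) + 62/11))**2 = (-127 + (-61*(-1/28) + 62*(1/11)))**2 = (-127 + (61/28 + 62/11))**2 = (-127 + 2407/308)**2 = (-36709/308)**2 = 1347550681/94864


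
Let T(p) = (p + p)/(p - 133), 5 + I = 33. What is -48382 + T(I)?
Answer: -725738/15 ≈ -48383.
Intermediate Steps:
I = 28 (I = -5 + 33 = 28)
T(p) = 2*p/(-133 + p) (T(p) = (2*p)/(-133 + p) = 2*p/(-133 + p))
-48382 + T(I) = -48382 + 2*28/(-133 + 28) = -48382 + 2*28/(-105) = -48382 + 2*28*(-1/105) = -48382 - 8/15 = -725738/15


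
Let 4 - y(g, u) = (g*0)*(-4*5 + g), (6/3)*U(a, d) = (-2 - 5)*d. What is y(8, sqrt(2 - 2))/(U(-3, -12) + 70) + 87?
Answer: 2437/28 ≈ 87.036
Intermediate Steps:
U(a, d) = -7*d/2 (U(a, d) = ((-2 - 5)*d)/2 = (-7*d)/2 = -7*d/2)
y(g, u) = 4 (y(g, u) = 4 - g*0*(-4*5 + g) = 4 - 0*(-20 + g) = 4 - 1*0 = 4 + 0 = 4)
y(8, sqrt(2 - 2))/(U(-3, -12) + 70) + 87 = 4/(-7/2*(-12) + 70) + 87 = 4/(42 + 70) + 87 = 4/112 + 87 = 4*(1/112) + 87 = 1/28 + 87 = 2437/28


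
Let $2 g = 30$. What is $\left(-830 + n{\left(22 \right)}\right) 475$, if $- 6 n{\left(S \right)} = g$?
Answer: $- \frac{790875}{2} \approx -3.9544 \cdot 10^{5}$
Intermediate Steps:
$g = 15$ ($g = \frac{1}{2} \cdot 30 = 15$)
$n{\left(S \right)} = - \frac{5}{2}$ ($n{\left(S \right)} = \left(- \frac{1}{6}\right) 15 = - \frac{5}{2}$)
$\left(-830 + n{\left(22 \right)}\right) 475 = \left(-830 - \frac{5}{2}\right) 475 = \left(- \frac{1665}{2}\right) 475 = - \frac{790875}{2}$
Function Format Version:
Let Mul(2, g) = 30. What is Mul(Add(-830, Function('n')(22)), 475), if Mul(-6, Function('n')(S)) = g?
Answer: Rational(-790875, 2) ≈ -3.9544e+5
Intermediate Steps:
g = 15 (g = Mul(Rational(1, 2), 30) = 15)
Function('n')(S) = Rational(-5, 2) (Function('n')(S) = Mul(Rational(-1, 6), 15) = Rational(-5, 2))
Mul(Add(-830, Function('n')(22)), 475) = Mul(Add(-830, Rational(-5, 2)), 475) = Mul(Rational(-1665, 2), 475) = Rational(-790875, 2)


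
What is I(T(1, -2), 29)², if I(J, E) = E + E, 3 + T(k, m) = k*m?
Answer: 3364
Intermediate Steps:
T(k, m) = -3 + k*m
I(J, E) = 2*E
I(T(1, -2), 29)² = (2*29)² = 58² = 3364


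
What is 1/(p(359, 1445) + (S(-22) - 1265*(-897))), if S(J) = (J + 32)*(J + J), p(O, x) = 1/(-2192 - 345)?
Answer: 2537/2877630304 ≈ 8.8163e-7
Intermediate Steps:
p(O, x) = -1/2537 (p(O, x) = 1/(-2537) = -1/2537)
S(J) = 2*J*(32 + J) (S(J) = (32 + J)*(2*J) = 2*J*(32 + J))
1/(p(359, 1445) + (S(-22) - 1265*(-897))) = 1/(-1/2537 + (2*(-22)*(32 - 22) - 1265*(-897))) = 1/(-1/2537 + (2*(-22)*10 + 1134705)) = 1/(-1/2537 + (-440 + 1134705)) = 1/(-1/2537 + 1134265) = 1/(2877630304/2537) = 2537/2877630304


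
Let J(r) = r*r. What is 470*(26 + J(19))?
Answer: 181890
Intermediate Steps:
J(r) = r²
470*(26 + J(19)) = 470*(26 + 19²) = 470*(26 + 361) = 470*387 = 181890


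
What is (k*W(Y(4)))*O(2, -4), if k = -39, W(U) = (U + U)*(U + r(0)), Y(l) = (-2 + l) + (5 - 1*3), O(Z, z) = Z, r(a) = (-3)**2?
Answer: -8112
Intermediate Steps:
r(a) = 9
Y(l) = l (Y(l) = (-2 + l) + (5 - 3) = (-2 + l) + 2 = l)
W(U) = 2*U*(9 + U) (W(U) = (U + U)*(U + 9) = (2*U)*(9 + U) = 2*U*(9 + U))
(k*W(Y(4)))*O(2, -4) = -78*4*(9 + 4)*2 = -78*4*13*2 = -39*104*2 = -4056*2 = -8112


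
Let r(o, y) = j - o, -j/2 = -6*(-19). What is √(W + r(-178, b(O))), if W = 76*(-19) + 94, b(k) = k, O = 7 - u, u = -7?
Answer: 10*I*√14 ≈ 37.417*I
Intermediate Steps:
O = 14 (O = 7 - 1*(-7) = 7 + 7 = 14)
j = -228 (j = -(-12)*(-19) = -2*114 = -228)
r(o, y) = -228 - o
W = -1350 (W = -1444 + 94 = -1350)
√(W + r(-178, b(O))) = √(-1350 + (-228 - 1*(-178))) = √(-1350 + (-228 + 178)) = √(-1350 - 50) = √(-1400) = 10*I*√14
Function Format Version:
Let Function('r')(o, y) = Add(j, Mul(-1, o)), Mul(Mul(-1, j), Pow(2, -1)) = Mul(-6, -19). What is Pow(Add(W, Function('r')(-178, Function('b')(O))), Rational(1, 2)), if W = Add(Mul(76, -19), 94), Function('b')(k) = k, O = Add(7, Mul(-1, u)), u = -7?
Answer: Mul(10, I, Pow(14, Rational(1, 2))) ≈ Mul(37.417, I)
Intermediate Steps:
O = 14 (O = Add(7, Mul(-1, -7)) = Add(7, 7) = 14)
j = -228 (j = Mul(-2, Mul(-6, -19)) = Mul(-2, 114) = -228)
Function('r')(o, y) = Add(-228, Mul(-1, o))
W = -1350 (W = Add(-1444, 94) = -1350)
Pow(Add(W, Function('r')(-178, Function('b')(O))), Rational(1, 2)) = Pow(Add(-1350, Add(-228, Mul(-1, -178))), Rational(1, 2)) = Pow(Add(-1350, Add(-228, 178)), Rational(1, 2)) = Pow(Add(-1350, -50), Rational(1, 2)) = Pow(-1400, Rational(1, 2)) = Mul(10, I, Pow(14, Rational(1, 2)))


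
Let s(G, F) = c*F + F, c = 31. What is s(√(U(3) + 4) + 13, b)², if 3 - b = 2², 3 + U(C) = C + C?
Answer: 1024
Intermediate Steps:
U(C) = -3 + 2*C (U(C) = -3 + (C + C) = -3 + 2*C)
b = -1 (b = 3 - 1*2² = 3 - 1*4 = 3 - 4 = -1)
s(G, F) = 32*F (s(G, F) = 31*F + F = 32*F)
s(√(U(3) + 4) + 13, b)² = (32*(-1))² = (-32)² = 1024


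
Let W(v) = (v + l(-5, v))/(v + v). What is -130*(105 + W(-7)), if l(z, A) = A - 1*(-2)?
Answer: -96330/7 ≈ -13761.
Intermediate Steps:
l(z, A) = 2 + A (l(z, A) = A + 2 = 2 + A)
W(v) = (2 + 2*v)/(2*v) (W(v) = (v + (2 + v))/(v + v) = (2 + 2*v)/((2*v)) = (2 + 2*v)*(1/(2*v)) = (2 + 2*v)/(2*v))
-130*(105 + W(-7)) = -130*(105 + (1 - 7)/(-7)) = -130*(105 - ⅐*(-6)) = -130*(105 + 6/7) = -130*741/7 = -96330/7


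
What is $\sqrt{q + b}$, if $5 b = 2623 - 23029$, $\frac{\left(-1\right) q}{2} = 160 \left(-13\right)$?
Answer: $\frac{\sqrt{1970}}{5} \approx 8.8769$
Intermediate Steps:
$q = 4160$ ($q = - 2 \cdot 160 \left(-13\right) = \left(-2\right) \left(-2080\right) = 4160$)
$b = - \frac{20406}{5}$ ($b = \frac{2623 - 23029}{5} = \frac{1}{5} \left(-20406\right) = - \frac{20406}{5} \approx -4081.2$)
$\sqrt{q + b} = \sqrt{4160 - \frac{20406}{5}} = \sqrt{\frac{394}{5}} = \frac{\sqrt{1970}}{5}$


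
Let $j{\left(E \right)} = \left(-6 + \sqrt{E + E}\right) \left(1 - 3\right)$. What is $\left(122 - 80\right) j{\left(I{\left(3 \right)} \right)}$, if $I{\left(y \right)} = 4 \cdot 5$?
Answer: $504 - 168 \sqrt{10} \approx -27.263$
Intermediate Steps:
$I{\left(y \right)} = 20$
$j{\left(E \right)} = 12 - 2 \sqrt{2} \sqrt{E}$ ($j{\left(E \right)} = \left(-6 + \sqrt{2 E}\right) \left(-2\right) = \left(-6 + \sqrt{2} \sqrt{E}\right) \left(-2\right) = 12 - 2 \sqrt{2} \sqrt{E}$)
$\left(122 - 80\right) j{\left(I{\left(3 \right)} \right)} = \left(122 - 80\right) \left(12 - 2 \sqrt{2} \sqrt{20}\right) = 42 \left(12 - 2 \sqrt{2} \cdot 2 \sqrt{5}\right) = 42 \left(12 - 4 \sqrt{10}\right) = 504 - 168 \sqrt{10}$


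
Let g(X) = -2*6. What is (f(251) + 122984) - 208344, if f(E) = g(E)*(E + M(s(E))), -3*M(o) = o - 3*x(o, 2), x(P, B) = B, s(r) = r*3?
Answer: -85384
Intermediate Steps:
s(r) = 3*r
g(X) = -12
M(o) = 2 - o/3 (M(o) = -(o - 3*2)/3 = -(o - 6)/3 = -(-6 + o)/3 = 2 - o/3)
f(E) = -24 (f(E) = -12*(E + (2 - E)) = -12*2 = -24)
(f(251) + 122984) - 208344 = (-24 + 122984) - 208344 = 122960 - 208344 = -85384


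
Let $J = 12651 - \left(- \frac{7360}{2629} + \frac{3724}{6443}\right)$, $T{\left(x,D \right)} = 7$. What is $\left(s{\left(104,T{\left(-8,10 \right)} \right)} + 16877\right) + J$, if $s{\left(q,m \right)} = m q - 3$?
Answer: $\frac{512482517775}{16938647} \approx 30255.0$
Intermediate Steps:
$s{\left(q,m \right)} = -3 + m q$
$J = \frac{214328453281}{16938647}$ ($J = 12651 - - \frac{37630084}{16938647} = 12651 + \left(\frac{7360}{2629} - \frac{3724}{6443}\right) = 12651 + \frac{37630084}{16938647} = \frac{214328453281}{16938647} \approx 12653.0$)
$\left(s{\left(104,T{\left(-8,10 \right)} \right)} + 16877\right) + J = \left(\left(-3 + 7 \cdot 104\right) + 16877\right) + \frac{214328453281}{16938647} = \left(\left(-3 + 728\right) + 16877\right) + \frac{214328453281}{16938647} = \left(725 + 16877\right) + \frac{214328453281}{16938647} = 17602 + \frac{214328453281}{16938647} = \frac{512482517775}{16938647}$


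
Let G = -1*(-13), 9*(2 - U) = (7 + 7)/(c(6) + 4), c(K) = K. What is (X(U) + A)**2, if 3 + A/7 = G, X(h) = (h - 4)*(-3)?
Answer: 1315609/225 ≈ 5847.1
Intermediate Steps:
U = 83/45 (U = 2 - (7 + 7)/(9*(6 + 4)) = 2 - 14/(9*10) = 2 - 1/9*7/5 = 2 - 7/45 = 83/45 ≈ 1.8444)
G = 13
X(h) = 12 - 3*h (X(h) = (-4 + h)*(-3) = 12 - 3*h)
A = 70 (A = -21 + 7*13 = -21 + 91 = 70)
(X(U) + A)**2 = ((12 - 3*83/45) + 70)**2 = ((12 - 83/15) + 70)**2 = (97/15 + 70)**2 = (1147/15)**2 = 1315609/225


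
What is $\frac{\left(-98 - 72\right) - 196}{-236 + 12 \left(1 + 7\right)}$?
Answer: $\frac{183}{70} \approx 2.6143$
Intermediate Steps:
$\frac{\left(-98 - 72\right) - 196}{-236 + 12 \left(1 + 7\right)} = \frac{-170 - 196}{-236 + 12 \cdot 8} = - \frac{366}{-236 + 96} = - \frac{366}{-140} = \left(-366\right) \left(- \frac{1}{140}\right) = \frac{183}{70}$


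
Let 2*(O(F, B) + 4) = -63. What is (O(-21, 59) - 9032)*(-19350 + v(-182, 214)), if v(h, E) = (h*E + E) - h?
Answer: 525026385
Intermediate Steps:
O(F, B) = -71/2 (O(F, B) = -4 + (½)*(-63) = -4 - 63/2 = -71/2)
v(h, E) = E - h + E*h (v(h, E) = (E*h + E) - h = (E + E*h) - h = E - h + E*h)
(O(-21, 59) - 9032)*(-19350 + v(-182, 214)) = (-71/2 - 9032)*(-19350 + (214 - 1*(-182) + 214*(-182))) = -18135*(-19350 + (214 + 182 - 38948))/2 = -18135*(-19350 - 38552)/2 = -18135/2*(-57902) = 525026385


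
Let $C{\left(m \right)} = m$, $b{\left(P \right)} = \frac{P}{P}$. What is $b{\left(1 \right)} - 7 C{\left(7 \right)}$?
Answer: $-48$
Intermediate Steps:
$b{\left(P \right)} = 1$
$b{\left(1 \right)} - 7 C{\left(7 \right)} = 1 - 49 = -48$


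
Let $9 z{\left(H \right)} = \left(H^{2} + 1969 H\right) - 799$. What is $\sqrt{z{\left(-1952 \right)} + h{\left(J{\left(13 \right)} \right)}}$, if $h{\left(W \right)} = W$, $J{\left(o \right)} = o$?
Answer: $\frac{i \sqrt{33866}}{3} \approx 61.342 i$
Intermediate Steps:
$z{\left(H \right)} = - \frac{799}{9} + \frac{H^{2}}{9} + \frac{1969 H}{9}$ ($z{\left(H \right)} = \frac{\left(H^{2} + 1969 H\right) - 799}{9} = \frac{-799 + H^{2} + 1969 H}{9} = - \frac{799}{9} + \frac{H^{2}}{9} + \frac{1969 H}{9}$)
$\sqrt{z{\left(-1952 \right)} + h{\left(J{\left(13 \right)} \right)}} = \sqrt{\left(- \frac{799}{9} + \frac{\left(-1952\right)^{2}}{9} + \frac{1969}{9} \left(-1952\right)\right) + 13} = \sqrt{\left(- \frac{799}{9} + \frac{1}{9} \cdot 3810304 - \frac{3843488}{9}\right) + 13} = \sqrt{\left(- \frac{799}{9} + \frac{3810304}{9} - \frac{3843488}{9}\right) + 13} = \sqrt{- \frac{33983}{9} + 13} = \sqrt{- \frac{33866}{9}} = \frac{i \sqrt{33866}}{3}$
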